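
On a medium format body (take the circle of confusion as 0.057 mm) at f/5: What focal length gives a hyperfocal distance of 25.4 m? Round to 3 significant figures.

From H = f²/(N·c) + f, with f ≪ H: f ≈ √(H·N·c) = √(25400 × 5 × 0.057) = √7239.0 ≈ 85.08 mm.
Exact: f² + N·c·f − N·c·H = 0 ⇒ f = (−N·c + √((N·c)² + 4·N·c·H))/2 = (−0.285 + √28956)/2 ≈ 84.940 mm ≈ 84.9 mm.

84.9 mm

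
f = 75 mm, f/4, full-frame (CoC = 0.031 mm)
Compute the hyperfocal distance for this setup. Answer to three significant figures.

Hyperfocal distance H = f²/(N·c) + f = 75²/(4 × 0.031) + 75 = 5625/0.124 + 75 ≈ 45437.9 mm ≈ 45.4 m.

45.4 m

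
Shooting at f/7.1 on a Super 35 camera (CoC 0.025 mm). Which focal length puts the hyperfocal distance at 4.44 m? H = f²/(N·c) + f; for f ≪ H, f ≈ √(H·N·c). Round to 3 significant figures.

From H = f²/(N·c) + f, with f ≪ H: f ≈ √(H·N·c) = √(4440 × 7.1 × 0.025) = √788.10 ≈ 28.07 mm.
Exact: f² + N·c·f − N·c·H = 0 ⇒ f = (−N·c + √((N·c)² + 4·N·c·H))/2 = (−0.1775 + √3152.4)/2 ≈ 27.985 mm ≈ 28.0 mm.

28.0 mm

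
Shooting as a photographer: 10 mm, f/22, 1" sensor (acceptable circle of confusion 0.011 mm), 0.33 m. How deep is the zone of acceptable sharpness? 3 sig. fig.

Hyperfocal distance H = f²/(N·c) + f = 10²/(22 × 0.011) + 10 = 100/0.242 + 10 ≈ 423.2 mm ≈ 0.423 m.
Near limit Dn = s·(H − f)/(H + s − 2f) = 330 × (423.2 − 10) / (423.2 + 330 − 2 × 10) = 330 × 413.2 / 733.2 ≈ 186.0 mm.
Far limit Df = s·(H − f)/(H − s) = 330 × (423.2 − 10) / (423.2 − 330) = 330 × 413.2 / 93.2 ≈ 1462.8 mm.
Depth of field = Df − Dn = 1462.8 − 186.0 ≈ 1276.8 mm ≈ 1.28 m.

1.28 m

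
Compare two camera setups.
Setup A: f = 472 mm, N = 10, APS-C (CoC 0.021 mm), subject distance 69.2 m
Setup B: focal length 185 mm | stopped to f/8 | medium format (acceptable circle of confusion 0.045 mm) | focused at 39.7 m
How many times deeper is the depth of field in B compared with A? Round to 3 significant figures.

4.43

Setup A: H = 472²/(10×0.021) + 472 ≈ 1061348.2 mm; DoF = Df − Dn = 73993.6 − 64989.7 ≈ 9003.9 mm.
Setup B: H = 185²/(8×0.045) + 185 ≈ 95254.4 mm; DoF = Df − Dn = 67938 − 28044 ≈ 39894 mm.
Ratio = 39894 / 9003.9 ≈ 4.43.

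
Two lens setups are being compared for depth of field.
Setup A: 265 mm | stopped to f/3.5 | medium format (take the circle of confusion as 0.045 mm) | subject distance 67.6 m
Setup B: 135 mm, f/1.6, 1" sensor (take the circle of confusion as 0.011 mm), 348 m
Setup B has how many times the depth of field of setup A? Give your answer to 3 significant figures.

12.6

Setup A: H = 265²/(3.5×0.045) + 265 ≈ 446138.0 mm; DoF = Df − Dn = 79625 − 58731 ≈ 20894 mm.
Setup B: H = 135²/(1.6×0.011) + 135 ≈ 1035646.4 mm; DoF = Df − Dn = 524045 − 260492 ≈ 263553 mm.
Ratio = 263553 / 20894 ≈ 12.6.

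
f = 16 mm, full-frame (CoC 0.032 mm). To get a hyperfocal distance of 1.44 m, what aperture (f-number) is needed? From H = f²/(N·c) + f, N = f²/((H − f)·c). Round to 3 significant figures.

f/5.62

Rearrange H = f²/(N·c) + f for N: N = f² / ((H − f)·c).
N = 16² / ((1440 − 16) × 0.032) = 256 / 45.57 ≈ 5.62.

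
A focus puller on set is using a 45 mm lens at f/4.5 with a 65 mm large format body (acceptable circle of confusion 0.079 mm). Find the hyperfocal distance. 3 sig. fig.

Hyperfocal distance H = f²/(N·c) + f = 45²/(4.5 × 0.079) + 45 = 2025/0.3555 + 45 ≈ 5741.2 mm ≈ 5.74 m.

5.74 m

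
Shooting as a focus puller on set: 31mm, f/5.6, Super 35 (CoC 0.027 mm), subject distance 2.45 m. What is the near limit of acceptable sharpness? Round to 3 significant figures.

1.77 m

Hyperfocal distance H = f²/(N·c) + f = 31²/(5.6 × 0.027) + 31 = 961/0.1512 + 31 ≈ 6386.8 mm ≈ 6.387 m.
Near limit Dn = s·(H − f)/(H + s − 2f) = 2450 × (6386.8 − 31) / (6386.8 + 2450 − 2 × 31) = 2450 × 6355.8 / 8774.8 ≈ 1774.6 mm ≈ 1.77 m.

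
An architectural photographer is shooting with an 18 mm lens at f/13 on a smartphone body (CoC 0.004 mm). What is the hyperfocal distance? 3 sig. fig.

6.25 m

Hyperfocal distance H = f²/(N·c) + f = 18²/(13 × 0.004) + 18 = 324/0.052 + 18 ≈ 6248.8 mm ≈ 6.25 m.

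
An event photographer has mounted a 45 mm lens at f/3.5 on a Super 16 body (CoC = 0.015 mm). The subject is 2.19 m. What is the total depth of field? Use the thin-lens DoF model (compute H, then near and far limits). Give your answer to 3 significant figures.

244 mm

Hyperfocal distance H = f²/(N·c) + f = 45²/(3.5 × 0.015) + 45 = 2025/0.0525 + 45 ≈ 38616.4 mm ≈ 38.62 m.
Near limit Dn = s·(H − f)/(H + s − 2f) = 2190 × (38616.4 − 45) / (38616.4 + 2190 − 2 × 45) = 2190 × 38571.4 / 40716.4 ≈ 2074.63 mm.
Far limit Df = s·(H − f)/(H − s) = 2190 × (38616.4 − 45) / (38616.4 − 2190) = 2190 × 38571.4 / 36426.4 ≈ 2318.96 mm.
Depth of field = Df − Dn = 2318.96 − 2074.63 ≈ 244.33 mm.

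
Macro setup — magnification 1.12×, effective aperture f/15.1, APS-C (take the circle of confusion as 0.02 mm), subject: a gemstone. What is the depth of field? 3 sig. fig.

0.482 mm

At magnification m, DoF ≈ 2·N_eff·c/m² = 2 × 15.1 × 0.02 / 1.12² = 0.604 / 1.254 ≈ 0.482 mm.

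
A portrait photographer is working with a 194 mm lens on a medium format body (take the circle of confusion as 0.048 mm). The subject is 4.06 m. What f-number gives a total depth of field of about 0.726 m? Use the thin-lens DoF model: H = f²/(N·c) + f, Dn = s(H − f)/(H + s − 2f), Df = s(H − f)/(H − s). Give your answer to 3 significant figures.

Write h = H − f = f²/(N·c). The thin-lens limits are Dn = s·h/(h + (s−f)) and Df = s·h/(h − (s−f)), so DoF = Df − Dn = 2·s·(s−f)·h / (h² − (s−f)²).
That is a quadratic in h: DoF·h² − 2·s·(s−f)·h − DoF·(s−f)² = 0 ⇒ h = (s−f)·(s + √(s² + DoF²)) / DoF = 3866 × (4060 + √(4060² + 726²)) / 726 = 3866 × (4060 + 4124.40) / 726 ≈ 43582 mm.
Then N = f²/(c·h) = 194² / (0.048 × 43582) = 37636 / 2092.0 ≈ 18.

f/18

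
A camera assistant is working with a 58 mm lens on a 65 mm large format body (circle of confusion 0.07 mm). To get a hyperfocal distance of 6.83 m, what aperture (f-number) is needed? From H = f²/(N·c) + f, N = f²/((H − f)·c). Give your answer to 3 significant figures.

Rearrange H = f²/(N·c) + f for N: N = f² / ((H − f)·c).
N = 58² / ((6830 − 58) × 0.07) = 3364 / 474.0 ≈ 7.10.

f/7.10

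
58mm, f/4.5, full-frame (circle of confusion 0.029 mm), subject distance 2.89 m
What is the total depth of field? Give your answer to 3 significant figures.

Hyperfocal distance H = f²/(N·c) + f = 58²/(4.5 × 0.029) + 58 = 3364/0.1305 + 58 ≈ 25835.8 mm ≈ 25.84 m.
Near limit Dn = s·(H − f)/(H + s − 2f) = 2890 × (25835.8 − 58) / (25835.8 + 2890 − 2 × 58) = 2890 × 25777.8 / 28609.8 ≈ 2603.93 mm.
Far limit Df = s·(H − f)/(H − s) = 2890 × (25835.8 − 58) / (25835.8 − 2890) = 2890 × 25777.8 / 22945.8 ≈ 3246.69 mm.
Depth of field = Df − Dn = 3246.69 − 2603.93 ≈ 642.76 mm ≈ 0.643 m.

0.643 m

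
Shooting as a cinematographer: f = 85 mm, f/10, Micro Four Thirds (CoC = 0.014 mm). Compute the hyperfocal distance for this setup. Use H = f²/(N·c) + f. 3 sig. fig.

Hyperfocal distance H = f²/(N·c) + f = 85²/(10 × 0.014) + 85 = 7225/0.14 + 85 ≈ 51692.1 mm ≈ 51.7 m.

51.7 m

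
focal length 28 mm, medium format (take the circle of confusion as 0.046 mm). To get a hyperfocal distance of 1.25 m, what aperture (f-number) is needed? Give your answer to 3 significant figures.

f/13.9

Rearrange H = f²/(N·c) + f for N: N = f² / ((H − f)·c).
N = 28² / ((1250 − 28) × 0.046) = 784 / 56.21 ≈ 13.9.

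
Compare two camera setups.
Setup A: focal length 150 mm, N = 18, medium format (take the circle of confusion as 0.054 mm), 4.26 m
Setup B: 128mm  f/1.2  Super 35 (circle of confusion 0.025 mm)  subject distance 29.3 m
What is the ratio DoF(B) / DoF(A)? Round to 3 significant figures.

Setup A: H = 150²/(18×0.054) + 150 ≈ 23298.1 mm; DoF = Df − Dn = 5179.7 − 3617.7 ≈ 1562.0 mm.
Setup B: H = 128²/(1.2×0.025) + 128 ≈ 546261.3 mm; DoF = Df − Dn = 30953.4 − 27814.3 ≈ 3139.1 mm.
Ratio = 3139.1 / 1562.0 ≈ 2.01.

2.01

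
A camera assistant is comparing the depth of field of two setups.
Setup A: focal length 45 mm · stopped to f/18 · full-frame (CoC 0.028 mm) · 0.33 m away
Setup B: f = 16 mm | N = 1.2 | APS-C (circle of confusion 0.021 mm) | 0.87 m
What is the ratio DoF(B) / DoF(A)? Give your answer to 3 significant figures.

Setup A: H = 45²/(18×0.028) + 45 ≈ 4062.9 mm; DoF = Df − Dn = 355.195 − 308.142 ≈ 47.053 mm.
Setup B: H = 16²/(1.2×0.021) + 16 ≈ 10174.7 mm; DoF = Df − Dn = 949.85 − 802.53 ≈ 147.32 mm.
Ratio = 147.32 / 47.053 ≈ 3.13.

3.13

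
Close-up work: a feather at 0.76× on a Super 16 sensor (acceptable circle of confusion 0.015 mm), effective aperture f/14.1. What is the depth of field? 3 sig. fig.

At magnification m, DoF ≈ 2·N_eff·c/m² = 2 × 14.1 × 0.015 / 0.76² = 0.423 / 0.5776 ≈ 0.732 mm.

0.732 mm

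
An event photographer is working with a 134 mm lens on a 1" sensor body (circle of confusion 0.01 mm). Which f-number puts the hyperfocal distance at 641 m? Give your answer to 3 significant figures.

Rearrange H = f²/(N·c) + f for N: N = f² / ((H − f)·c).
N = 134² / ((641000 − 134) × 0.01) = 17956 / 6409 ≈ 2.80.

f/2.80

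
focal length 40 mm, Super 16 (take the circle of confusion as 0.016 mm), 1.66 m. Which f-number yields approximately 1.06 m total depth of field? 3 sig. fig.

f/18

Write h = H − f = f²/(N·c). The thin-lens limits are Dn = s·h/(h + (s−f)) and Df = s·h/(h − (s−f)), so DoF = Df − Dn = 2·s·(s−f)·h / (h² − (s−f)²).
That is a quadratic in h: DoF·h² − 2·s·(s−f)·h − DoF·(s−f)² = 0 ⇒ h = (s−f)·(s + √(s² + DoF²)) / DoF = 1620 × (1660 + √(1660² + 1060²)) / 1060 = 1620 × (1660 + 1969.57) / 1060 ≈ 5547.1 mm.
Then N = f²/(c·h) = 40² / (0.016 × 5547.1) = 1600 / 88.753 ≈ 18.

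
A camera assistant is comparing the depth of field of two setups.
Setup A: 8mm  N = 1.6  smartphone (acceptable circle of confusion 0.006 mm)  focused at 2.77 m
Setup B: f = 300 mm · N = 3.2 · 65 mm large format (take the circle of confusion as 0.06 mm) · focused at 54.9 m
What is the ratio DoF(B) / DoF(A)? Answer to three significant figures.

4.68

Setup A: H = 8²/(1.6×0.006) + 8 ≈ 6674.7 mm; DoF = Df − Dn = 4729.4 − 1958.6 ≈ 2770.8 mm.
Setup B: H = 300²/(3.2×0.06) + 300 ≈ 469050.0 mm; DoF = Df − Dn = 62138 − 49172 ≈ 12966 mm.
Ratio = 12966 / 2770.8 ≈ 4.68.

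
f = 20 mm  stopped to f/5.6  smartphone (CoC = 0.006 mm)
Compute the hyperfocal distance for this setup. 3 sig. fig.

Hyperfocal distance H = f²/(N·c) + f = 20²/(5.6 × 0.006) + 20 = 400/0.0336 + 20 ≈ 11924.8 mm ≈ 11.9 m.

11.9 m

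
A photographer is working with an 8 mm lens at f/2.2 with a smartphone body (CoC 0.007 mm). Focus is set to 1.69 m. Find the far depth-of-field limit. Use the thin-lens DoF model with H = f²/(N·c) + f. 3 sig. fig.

2.84 m

Hyperfocal distance H = f²/(N·c) + f = 8²/(2.2 × 0.007) + 8 = 64/0.0154 + 8 ≈ 4163.8 mm ≈ 4.164 m.
Far limit Df = s·(H − f)/(H − s) = 1690 × (4163.8 − 8) / (4163.8 − 1690) = 1690 × 4155.8 / 2473.8 ≈ 2839.1 mm ≈ 2.84 m.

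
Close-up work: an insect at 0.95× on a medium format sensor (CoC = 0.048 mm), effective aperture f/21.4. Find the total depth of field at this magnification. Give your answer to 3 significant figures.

At magnification m, DoF ≈ 2·N_eff·c/m² = 2 × 21.4 × 0.048 / 0.95² = 2.054 / 0.9025 ≈ 2.28 mm.

2.28 mm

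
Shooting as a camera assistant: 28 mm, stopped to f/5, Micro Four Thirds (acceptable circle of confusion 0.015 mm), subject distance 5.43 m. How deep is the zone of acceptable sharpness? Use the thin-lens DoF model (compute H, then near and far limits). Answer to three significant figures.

Hyperfocal distance H = f²/(N·c) + f = 28²/(5 × 0.015) + 28 = 784/0.075 + 28 ≈ 10481.3 mm ≈ 10.48 m.
Near limit Dn = s·(H − f)/(H + s − 2f) = 5430 × (10481.3 − 28) / (10481.3 + 5430 − 2 × 28) = 5430 × 10453.3 / 15855.3 ≈ 3580.0 mm.
Far limit Df = s·(H − f)/(H − s) = 5430 × (10481.3 − 28) / (10481.3 − 5430) = 5430 × 10453.3 / 5051.3 ≈ 11237.0 mm.
Depth of field = Df − Dn = 11237.0 − 3580.0 ≈ 7657.0 mm ≈ 7.66 m.

7.66 m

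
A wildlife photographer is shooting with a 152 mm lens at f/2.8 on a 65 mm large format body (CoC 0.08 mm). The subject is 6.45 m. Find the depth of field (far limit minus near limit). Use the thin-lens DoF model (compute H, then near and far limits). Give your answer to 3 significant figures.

0.791 m

Hyperfocal distance H = f²/(N·c) + f = 152²/(2.8 × 0.08) + 152 = 23104/0.224 + 152 ≈ 103294.9 mm ≈ 103.3 m.
Near limit Dn = s·(H − f)/(H + s − 2f) = 6450 × (103294.9 − 152) / (103294.9 + 6450 − 2 × 152) = 6450 × 103142.9 / 109440.9 ≈ 6078.82 mm.
Far limit Df = s·(H − f)/(H − s) = 6450 × (103294.9 − 152) / (103294.9 − 6450) = 6450 × 103142.9 / 96844.9 ≈ 6869.46 mm.
Depth of field = Df − Dn = 6869.46 − 6078.82 ≈ 790.64 mm ≈ 0.791 m.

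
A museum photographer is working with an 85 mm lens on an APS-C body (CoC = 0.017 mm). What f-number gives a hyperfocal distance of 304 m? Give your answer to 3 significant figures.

f/1.40

Rearrange H = f²/(N·c) + f for N: N = f² / ((H − f)·c).
N = 85² / ((304000 − 85) × 0.017) = 7225 / 5167 ≈ 1.40.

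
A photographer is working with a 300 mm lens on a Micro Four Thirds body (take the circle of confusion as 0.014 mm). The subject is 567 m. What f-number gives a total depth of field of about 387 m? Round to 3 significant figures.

Write h = H − f = f²/(N·c). The thin-lens limits are Dn = s·h/(h + (s−f)) and Df = s·h/(h − (s−f)), so DoF = Df − Dn = 2·s·(s−f)·h / (h² − (s−f)²).
That is a quadratic in h: DoF·h² − 2·s·(s−f)·h − DoF·(s−f)² = 0 ⇒ h = (s−f)·(s + √(s² + DoF²)) / DoF = 566700 × (567000 + √(567000² + 387000²)) / 387000 = 566700 × (567000 + 686482) / 387000 ≈ 1835526 mm.
Then N = f²/(c·h) = 300² / (0.014 × 1835526) = 90000 / 25697 ≈ 3.50.

f/3.50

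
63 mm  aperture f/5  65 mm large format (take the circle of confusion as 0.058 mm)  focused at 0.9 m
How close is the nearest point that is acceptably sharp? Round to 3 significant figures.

0.848 m

Hyperfocal distance H = f²/(N·c) + f = 63²/(5 × 0.058) + 63 = 3969/0.29 + 63 ≈ 13749.2 mm ≈ 13.75 m.
Near limit Dn = s·(H − f)/(H + s − 2f) = 900 × (13749.2 − 63) / (13749.2 + 900 − 2 × 63) = 900 × 13686.2 / 14523.2 ≈ 848.13 mm ≈ 0.848 m.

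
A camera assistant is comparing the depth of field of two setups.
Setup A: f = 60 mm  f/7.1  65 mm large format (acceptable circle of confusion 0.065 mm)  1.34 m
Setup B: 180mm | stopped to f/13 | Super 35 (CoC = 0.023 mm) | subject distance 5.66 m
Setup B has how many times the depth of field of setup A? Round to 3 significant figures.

1.27

Setup A: H = 60²/(7.1×0.065) + 60 ≈ 7860.7 mm; DoF = Df − Dn = 1603.04 − 1151.11 ≈ 451.93 mm.
Setup B: H = 180²/(13×0.023) + 180 ≈ 108541.2 mm; DoF = Df − Dn = 5961.48 − 5387.54 ≈ 573.94 mm.
Ratio = 573.94 / 451.93 ≈ 1.27.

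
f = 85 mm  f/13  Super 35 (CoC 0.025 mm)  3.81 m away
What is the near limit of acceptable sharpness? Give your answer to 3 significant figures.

Hyperfocal distance H = f²/(N·c) + f = 85²/(13 × 0.025) + 85 = 7225/0.325 + 85 ≈ 22315.8 mm ≈ 22.32 m.
Near limit Dn = s·(H − f)/(H + s − 2f) = 3810 × (22315.8 − 85) / (22315.8 + 3810 − 2 × 85) = 3810 × 22230.8 / 25955.8 ≈ 3263.2 mm ≈ 3.26 m.

3.26 m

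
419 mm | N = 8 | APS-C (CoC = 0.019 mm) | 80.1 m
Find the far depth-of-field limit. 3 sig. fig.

86.0 m

Hyperfocal distance H = f²/(N·c) + f = 419²/(8 × 0.019) + 419 = 175561/0.152 + 419 ≈ 1155425.6 mm ≈ 1155 m.
Far limit Df = s·(H − f)/(H − s) = 80100 × (1155425.6 − 419) / (1155425.6 − 80100) = 80100 × 1155006.6 / 1075325.6 ≈ 86035 mm ≈ 86.0 m.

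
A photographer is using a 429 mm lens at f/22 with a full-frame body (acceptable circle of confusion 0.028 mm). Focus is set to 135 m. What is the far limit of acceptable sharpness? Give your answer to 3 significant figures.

Hyperfocal distance H = f²/(N·c) + f = 429²/(22 × 0.028) + 429 = 184041/0.616 + 429 ≈ 299196.9 mm ≈ 299.2 m.
Far limit Df = s·(H − f)/(H − s) = 135000 × (299196.9 − 429) / (299196.9 − 135000) = 135000 × 298767.9 / 164196.9 ≈ 245642 mm ≈ 246 m.

246 m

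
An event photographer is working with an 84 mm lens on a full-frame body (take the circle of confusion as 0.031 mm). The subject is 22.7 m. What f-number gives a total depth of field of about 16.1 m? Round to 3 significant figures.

f/3.21

Write h = H − f = f²/(N·c). The thin-lens limits are Dn = s·h/(h + (s−f)) and Df = s·h/(h − (s−f)), so DoF = Df − Dn = 2·s·(s−f)·h / (h² − (s−f)²).
That is a quadratic in h: DoF·h² − 2·s·(s−f)·h − DoF·(s−f)² = 0 ⇒ h = (s−f)·(s + √(s² + DoF²)) / DoF = 22616 × (22700 + √(22700² + 16100²)) / 16100 = 22616 × (22700 + 27829.8) / 16100 ≈ 70980 mm.
Then N = f²/(c·h) = 84² / (0.031 × 70980) = 7056 / 2200.4 ≈ 3.21.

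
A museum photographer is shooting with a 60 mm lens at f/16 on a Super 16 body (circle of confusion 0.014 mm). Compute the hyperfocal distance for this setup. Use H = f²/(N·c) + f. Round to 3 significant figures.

Hyperfocal distance H = f²/(N·c) + f = 60²/(16 × 0.014) + 60 = 3600/0.224 + 60 ≈ 16131.4 mm ≈ 16.1 m.

16.1 m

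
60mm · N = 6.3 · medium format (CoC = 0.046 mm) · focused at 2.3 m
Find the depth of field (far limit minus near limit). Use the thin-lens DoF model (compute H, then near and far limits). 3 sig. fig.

0.857 m

Hyperfocal distance H = f²/(N·c) + f = 60²/(6.3 × 0.046) + 60 = 3600/0.2898 + 60 ≈ 12482.4 mm ≈ 12.48 m.
Near limit Dn = s·(H − f)/(H + s − 2f) = 2300 × (12482.4 − 60) / (12482.4 + 2300 − 2 × 60) = 2300 × 12422.4 / 14662.4 ≈ 1948.62 mm.
Far limit Df = s·(H − f)/(H − s) = 2300 × (12482.4 − 60) / (12482.4 − 2300) = 2300 × 12422.4 / 10182.4 ≈ 2805.97 mm.
Depth of field = Df − Dn = 2805.97 − 1948.62 ≈ 857.35 mm ≈ 0.857 m.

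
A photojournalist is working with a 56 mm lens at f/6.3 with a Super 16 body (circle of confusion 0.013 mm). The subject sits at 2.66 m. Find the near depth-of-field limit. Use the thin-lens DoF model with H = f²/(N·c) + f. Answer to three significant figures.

Hyperfocal distance H = f²/(N·c) + f = 56²/(6.3 × 0.013) + 56 = 3136/0.0819 + 56 ≈ 38346.6 mm ≈ 38.35 m.
Near limit Dn = s·(H − f)/(H + s − 2f) = 2660 × (38346.6 − 56) / (38346.6 + 2660 − 2 × 56) = 2660 × 38290.6 / 40894.6 ≈ 2490.6 mm ≈ 2.49 m.

2.49 m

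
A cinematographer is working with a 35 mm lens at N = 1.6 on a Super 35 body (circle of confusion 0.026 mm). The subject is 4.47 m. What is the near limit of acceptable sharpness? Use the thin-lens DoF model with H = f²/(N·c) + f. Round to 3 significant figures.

Hyperfocal distance H = f²/(N·c) + f = 35²/(1.6 × 0.026) + 35 = 1225/0.0416 + 35 ≈ 29482.1 mm ≈ 29.48 m.
Near limit Dn = s·(H − f)/(H + s − 2f) = 4470 × (29482.1 − 35) / (29482.1 + 4470 − 2 × 35) = 4470 × 29447.1 / 33882.1 ≈ 3884.9 mm ≈ 3.88 m.

3.88 m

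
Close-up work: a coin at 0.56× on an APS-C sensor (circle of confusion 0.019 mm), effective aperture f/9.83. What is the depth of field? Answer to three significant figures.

1.19 mm

At magnification m, DoF ≈ 2·N_eff·c/m² = 2 × 9.83 × 0.019 / 0.56² = 0.3735 / 0.3136 ≈ 1.19 mm.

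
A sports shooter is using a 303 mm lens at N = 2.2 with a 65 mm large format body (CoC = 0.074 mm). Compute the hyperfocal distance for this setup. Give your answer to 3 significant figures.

Hyperfocal distance H = f²/(N·c) + f = 303²/(2.2 × 0.074) + 303 = 91809/0.1628 + 303 ≈ 564240.3 mm ≈ 564 m.

564 m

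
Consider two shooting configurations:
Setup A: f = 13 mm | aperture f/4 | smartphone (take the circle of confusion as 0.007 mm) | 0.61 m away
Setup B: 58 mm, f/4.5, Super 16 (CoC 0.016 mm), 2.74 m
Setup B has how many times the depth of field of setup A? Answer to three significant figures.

Setup A: H = 13²/(4×0.007) + 13 ≈ 6048.7 mm; DoF = Df − Dn = 676.96 − 555.09 ≈ 121.87 mm.
Setup B: H = 58²/(4.5×0.016) + 58 ≈ 46780.2 mm; DoF = Df − Dn = 2906.86 − 2591.25 ≈ 315.61 mm.
Ratio = 315.61 / 121.87 ≈ 2.59.

2.59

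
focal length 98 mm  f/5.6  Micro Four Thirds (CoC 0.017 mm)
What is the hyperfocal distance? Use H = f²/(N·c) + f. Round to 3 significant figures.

101 m

Hyperfocal distance H = f²/(N·c) + f = 98²/(5.6 × 0.017) + 98 = 9604/0.0952 + 98 ≈ 100980.4 mm ≈ 101 m.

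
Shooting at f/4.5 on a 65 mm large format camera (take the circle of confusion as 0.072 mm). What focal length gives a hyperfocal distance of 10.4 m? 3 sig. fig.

57.9 mm

From H = f²/(N·c) + f, with f ≪ H: f ≈ √(H·N·c) = √(10400 × 4.5 × 0.072) = √3369.6 ≈ 58.05 mm.
Exact: f² + N·c·f − N·c·H = 0 ⇒ f = (−N·c + √((N·c)² + 4·N·c·H))/2 = (−0.324 + √13479)/2 ≈ 57.886 mm ≈ 57.9 mm.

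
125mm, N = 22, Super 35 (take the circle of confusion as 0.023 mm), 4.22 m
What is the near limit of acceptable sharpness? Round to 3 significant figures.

3.73 m

Hyperfocal distance H = f²/(N·c) + f = 125²/(22 × 0.023) + 125 = 15625/0.506 + 125 ≈ 31004.4 mm ≈ 31.00 m.
Near limit Dn = s·(H − f)/(H + s − 2f) = 4220 × (31004.4 − 125) / (31004.4 + 4220 − 2 × 125) = 4220 × 30879.4 / 34974.4 ≈ 3725.9 mm ≈ 3.73 m.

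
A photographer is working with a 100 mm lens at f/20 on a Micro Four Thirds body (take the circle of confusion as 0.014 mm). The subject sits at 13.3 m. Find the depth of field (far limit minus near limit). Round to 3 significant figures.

11.4 m

Hyperfocal distance H = f²/(N·c) + f = 100²/(20 × 0.014) + 100 = 10000/0.28 + 100 ≈ 35814.3 mm ≈ 35.81 m.
Near limit Dn = s·(H − f)/(H + s − 2f) = 13300 × (35814.3 − 100) / (35814.3 + 13300 − 2 × 100) = 13300 × 35714.3 / 48914.3 ≈ 9711 mm.
Far limit Df = s·(H − f)/(H − s) = 13300 × (35814.3 − 100) / (35814.3 − 13300) = 13300 × 35714.3 / 22514.3 ≈ 21098 mm.
Depth of field = Df − Dn = 21098 − 9711 ≈ 11387 mm ≈ 11.4 m.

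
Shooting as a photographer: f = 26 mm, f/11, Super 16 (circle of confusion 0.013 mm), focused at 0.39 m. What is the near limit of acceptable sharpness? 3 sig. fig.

362 mm

Hyperfocal distance H = f²/(N·c) + f = 26²/(11 × 0.013) + 26 = 676/0.143 + 26 ≈ 4753.3 mm ≈ 4.753 m.
Near limit Dn = s·(H − f)/(H + s − 2f) = 390 × (4753.3 − 26) / (4753.3 + 390 − 2 × 26) = 390 × 4727.3 / 5091.3 ≈ 362.12 mm.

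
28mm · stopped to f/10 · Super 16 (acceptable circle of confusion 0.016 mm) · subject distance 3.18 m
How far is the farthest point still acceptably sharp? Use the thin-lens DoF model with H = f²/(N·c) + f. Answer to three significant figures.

Hyperfocal distance H = f²/(N·c) + f = 28²/(10 × 0.016) + 28 = 784/0.16 + 28 ≈ 4928.0 mm ≈ 4.928 m.
Far limit Df = s·(H − f)/(H − s) = 3180 × (4928.0 − 28) / (4928.0 − 3180) = 3180 × 4900.0 / 1748.0 ≈ 8914.2 mm ≈ 8.91 m.

8.91 m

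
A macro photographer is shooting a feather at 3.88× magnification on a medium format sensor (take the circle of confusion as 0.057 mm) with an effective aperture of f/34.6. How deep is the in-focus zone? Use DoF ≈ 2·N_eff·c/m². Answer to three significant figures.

0.262 mm

At magnification m, DoF ≈ 2·N_eff·c/m² = 2 × 34.6 × 0.057 / 3.88² = 3.944 / 15.05 ≈ 0.262 mm.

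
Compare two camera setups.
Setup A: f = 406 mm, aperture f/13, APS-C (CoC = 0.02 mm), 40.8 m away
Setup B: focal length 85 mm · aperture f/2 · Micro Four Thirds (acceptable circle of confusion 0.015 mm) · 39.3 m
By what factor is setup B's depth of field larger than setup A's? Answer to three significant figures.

Setup A: H = 406²/(13×0.02) + 406 ≈ 634390.6 mm; DoF = Df − Dn = 43576.5 − 38356.2 ≈ 5220.3 mm.
Setup B: H = 85²/(2×0.015) + 85 ≈ 240918.3 mm; DoF = Df − Dn = 46944 − 33797 ≈ 13147 mm.
Ratio = 13147 / 5220.3 ≈ 2.52.

2.52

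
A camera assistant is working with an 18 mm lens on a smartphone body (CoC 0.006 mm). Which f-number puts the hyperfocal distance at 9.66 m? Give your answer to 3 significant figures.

Rearrange H = f²/(N·c) + f for N: N = f² / ((H − f)·c).
N = 18² / ((9660 − 18) × 0.006) = 324 / 57.85 ≈ 5.60.

f/5.60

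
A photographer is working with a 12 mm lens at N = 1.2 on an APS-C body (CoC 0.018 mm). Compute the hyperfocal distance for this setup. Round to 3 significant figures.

Hyperfocal distance H = f²/(N·c) + f = 12²/(1.2 × 0.018) + 12 = 144/0.0216 + 12 ≈ 6678.7 mm ≈ 6.68 m.

6.68 m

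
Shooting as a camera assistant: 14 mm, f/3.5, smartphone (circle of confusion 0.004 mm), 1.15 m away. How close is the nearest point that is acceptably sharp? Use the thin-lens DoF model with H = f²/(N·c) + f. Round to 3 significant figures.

Hyperfocal distance H = f²/(N·c) + f = 14²/(3.5 × 0.004) + 14 = 196/0.014 + 14 ≈ 14014.0 mm ≈ 14.01 m.
Near limit Dn = s·(H − f)/(H + s − 2f) = 1150 × (14014.0 − 14) / (14014.0 + 1150 − 2 × 14) = 1150 × 14000.0 / 15136.0 ≈ 1063.7 mm ≈ 1.06 m.

1.06 m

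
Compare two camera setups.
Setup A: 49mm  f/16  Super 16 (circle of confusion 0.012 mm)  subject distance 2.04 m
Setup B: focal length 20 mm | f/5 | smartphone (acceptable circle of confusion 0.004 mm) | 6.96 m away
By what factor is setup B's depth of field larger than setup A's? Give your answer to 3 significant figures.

Setup A: H = 49²/(16×0.012) + 49 ≈ 12554.2 mm; DoF = Df − Dn = 2426.30 − 1759.81 ≈ 666.49 mm.
Setup B: H = 20²/(5×0.004) + 20 ≈ 20020.0 mm; DoF = Df − Dn = 10658.5 − 5167.0 ≈ 5491.5 mm.
Ratio = 5491.5 / 666.49 ≈ 8.24.

8.24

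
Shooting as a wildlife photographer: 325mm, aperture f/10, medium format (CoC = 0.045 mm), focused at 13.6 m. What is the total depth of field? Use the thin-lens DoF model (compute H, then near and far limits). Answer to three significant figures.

Hyperfocal distance H = f²/(N·c) + f = 325²/(10 × 0.045) + 325 = 105625/0.45 + 325 ≈ 235047.2 mm ≈ 235.0 m.
Near limit Dn = s·(H − f)/(H + s − 2f) = 13600 × (235047.2 − 325) / (235047.2 + 13600 − 2 × 325) = 13600 × 234722.2 / 247997.2 ≈ 12872.0 mm.
Far limit Df = s·(H − f)/(H − s) = 13600 × (235047.2 − 325) / (235047.2 − 13600) = 13600 × 234722.2 / 221447.2 ≈ 14415.3 mm.
Depth of field = Df − Dn = 14415.3 − 12872.0 ≈ 1543.3 mm ≈ 1.54 m.

1.54 m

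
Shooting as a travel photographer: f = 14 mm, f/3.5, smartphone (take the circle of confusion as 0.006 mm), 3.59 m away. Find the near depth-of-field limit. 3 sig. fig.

2.60 m

Hyperfocal distance H = f²/(N·c) + f = 14²/(3.5 × 0.006) + 14 = 196/0.021 + 14 ≈ 9347.3 mm ≈ 9.347 m.
Near limit Dn = s·(H − f)/(H + s − 2f) = 3590 × (9347.3 − 14) / (9347.3 + 3590 − 2 × 14) = 3590 × 9333.3 / 12909.3 ≈ 2595.5 mm ≈ 2.60 m.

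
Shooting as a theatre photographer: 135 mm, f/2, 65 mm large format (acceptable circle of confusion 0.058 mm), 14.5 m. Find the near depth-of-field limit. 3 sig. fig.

Hyperfocal distance H = f²/(N·c) + f = 135²/(2 × 0.058) + 135 = 18225/0.116 + 135 ≈ 157247.1 mm ≈ 157.2 m.
Near limit Dn = s·(H − f)/(H + s − 2f) = 14500 × (157247.1 − 135) / (157247.1 + 14500 − 2 × 135) = 14500 × 157112.1 / 171477.1 ≈ 13285 mm ≈ 13.3 m.

13.3 m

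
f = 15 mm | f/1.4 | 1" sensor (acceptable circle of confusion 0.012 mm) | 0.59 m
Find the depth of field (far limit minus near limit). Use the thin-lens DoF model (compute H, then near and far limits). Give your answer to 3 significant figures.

Hyperfocal distance H = f²/(N·c) + f = 15²/(1.4 × 0.012) + 15 = 225/0.0168 + 15 ≈ 13407.9 mm ≈ 13.41 m.
Near limit Dn = s·(H − f)/(H + s − 2f) = 590 × (13407.9 − 15) / (13407.9 + 590 − 2 × 15) = 590 × 13392.9 / 13967.9 ≈ 565.712 mm.
Far limit Df = s·(H − f)/(H − s) = 590 × (13407.9 − 15) / (13407.9 − 590) = 590 × 13392.9 / 12817.9 ≈ 616.467 mm.
Depth of field = Df − Dn = 616.467 − 565.712 ≈ 50.755 mm.

50.8 mm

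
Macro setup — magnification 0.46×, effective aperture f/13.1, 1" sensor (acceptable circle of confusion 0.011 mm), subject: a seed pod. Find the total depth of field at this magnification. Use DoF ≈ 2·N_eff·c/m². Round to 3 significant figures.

At magnification m, DoF ≈ 2·N_eff·c/m² = 2 × 13.1 × 0.011 / 0.46² = 0.2882 / 0.2116 ≈ 1.36 mm.

1.36 mm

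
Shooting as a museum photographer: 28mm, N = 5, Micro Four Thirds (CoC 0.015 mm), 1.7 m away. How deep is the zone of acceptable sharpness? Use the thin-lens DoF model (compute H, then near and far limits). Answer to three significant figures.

Hyperfocal distance H = f²/(N·c) + f = 28²/(5 × 0.015) + 28 = 784/0.075 + 28 ≈ 10481.3 mm ≈ 10.48 m.
Near limit Dn = s·(H − f)/(H + s − 2f) = 1700 × (10481.3 − 28) / (10481.3 + 1700 − 2 × 28) = 1700 × 10453.3 / 12125.3 ≈ 1465.58 mm.
Far limit Df = s·(H − f)/(H − s) = 1700 × (10481.3 − 28) / (10481.3 − 1700) = 1700 × 10453.3 / 8781.3 ≈ 2023.69 mm.
Depth of field = Df − Dn = 2023.69 − 1465.58 ≈ 558.11 mm ≈ 0.558 m.

0.558 m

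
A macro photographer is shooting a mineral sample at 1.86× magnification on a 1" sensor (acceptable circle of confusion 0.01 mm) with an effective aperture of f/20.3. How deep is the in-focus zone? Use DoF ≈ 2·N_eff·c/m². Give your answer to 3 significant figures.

At magnification m, DoF ≈ 2·N_eff·c/m² = 2 × 20.3 × 0.01 / 1.86² = 0.406 / 3.46 ≈ 0.117 mm.

0.117 mm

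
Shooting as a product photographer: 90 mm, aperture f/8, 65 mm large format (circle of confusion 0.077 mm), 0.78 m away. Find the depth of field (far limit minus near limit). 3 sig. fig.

Hyperfocal distance H = f²/(N·c) + f = 90²/(8 × 0.077) + 90 = 8100/0.616 + 90 ≈ 13239.4 mm ≈ 13.24 m.
Near limit Dn = s·(H − f)/(H + s − 2f) = 780 × (13239.4 − 90) / (13239.4 + 780 − 2 × 90) = 780 × 13149.4 / 13839.4 ≈ 741.111 mm.
Far limit Df = s·(H − f)/(H − s) = 780 × (13239.4 − 90) / (13239.4 − 780) = 780 × 13149.4 / 12459.4 ≈ 823.196 mm.
Depth of field = Df − Dn = 823.196 − 741.111 ≈ 82.085 mm.

82.1 mm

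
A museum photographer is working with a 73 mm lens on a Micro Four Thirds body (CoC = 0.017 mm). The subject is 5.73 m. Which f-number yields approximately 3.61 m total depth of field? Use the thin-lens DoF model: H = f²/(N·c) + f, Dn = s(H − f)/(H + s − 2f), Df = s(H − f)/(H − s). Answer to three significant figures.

Write h = H − f = f²/(N·c). The thin-lens limits are Dn = s·h/(h + (s−f)) and Df = s·h/(h − (s−f)), so DoF = Df − Dn = 2·s·(s−f)·h / (h² − (s−f)²).
That is a quadratic in h: DoF·h² − 2·s·(s−f)·h − DoF·(s−f)² = 0 ⇒ h = (s−f)·(s + √(s² + DoF²)) / DoF = 5657 × (5730 + √(5730² + 3610²)) / 3610 = 5657 × (5730 + 6772.37) / 3610 ≈ 19592 mm.
Then N = f²/(c·h) = 73² / (0.017 × 19592) = 5329 / 333.06 ≈ 16.

f/16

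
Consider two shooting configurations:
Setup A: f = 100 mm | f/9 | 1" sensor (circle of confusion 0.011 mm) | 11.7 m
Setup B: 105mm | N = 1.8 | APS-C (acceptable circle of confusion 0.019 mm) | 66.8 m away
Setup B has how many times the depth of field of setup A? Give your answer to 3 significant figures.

10.6

Setup A: H = 100²/(9×0.011) + 100 ≈ 101110.1 mm; DoF = Df − Dn = 13217.9 − 10494.8 ≈ 2723.1 mm.
Setup B: H = 105²/(1.8×0.019) + 105 ≈ 322473.4 mm; DoF = Df − Dn = 84225 − 55349 ≈ 28876 mm.
Ratio = 28876 / 2723.1 ≈ 10.6.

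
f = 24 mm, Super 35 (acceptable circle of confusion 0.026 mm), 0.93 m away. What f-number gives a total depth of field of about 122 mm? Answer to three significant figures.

Write h = H − f = f²/(N·c). The thin-lens limits are Dn = s·h/(h + (s−f)) and Df = s·h/(h − (s−f)), so DoF = Df − Dn = 2·s·(s−f)·h / (h² − (s−f)²).
That is a quadratic in h: DoF·h² − 2·s·(s−f)·h − DoF·(s−f)² = 0 ⇒ h = (s−f)·(s + √(s² + DoF²)) / DoF = 906 × (930 + √(930² + 122²)) / 122 = 906 × (930 + 937.968) / 122 ≈ 13872 mm.
Then N = f²/(c·h) = 24² / (0.026 × 13872) = 576 / 360.67 ≈ 1.60.

f/1.60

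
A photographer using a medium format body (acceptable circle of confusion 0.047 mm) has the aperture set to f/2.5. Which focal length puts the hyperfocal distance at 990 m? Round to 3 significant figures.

341 mm

From H = f²/(N·c) + f, with f ≪ H: f ≈ √(H·N·c) = √(990000 × 2.5 × 0.047) = √116325 ≈ 341.1 mm.
The +f correction barely moves this — solving exactly, f² + N·c·f − N·c·H = 0 ⇒ f = (−N·c + √((N·c)² + 4·N·c·H))/2 = (−0.1175 + √465300)/2 ≈ 341.01 mm, so f ≈ 341 mm.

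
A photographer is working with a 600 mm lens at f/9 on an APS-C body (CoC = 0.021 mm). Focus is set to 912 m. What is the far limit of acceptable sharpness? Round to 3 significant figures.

Hyperfocal distance H = f²/(N·c) + f = 600²/(9 × 0.021) + 600 = 360000/0.189 + 600 ≈ 1905361.9 mm ≈ 1905 m.
Far limit Df = s·(H − f)/(H − s) = 912000 × (1905361.9 − 600) / (1905361.9 − 912000) = 912000 × 1904761.9 / 993361.9 ≈ 1748751 mm ≈ 1750 m.

1750 m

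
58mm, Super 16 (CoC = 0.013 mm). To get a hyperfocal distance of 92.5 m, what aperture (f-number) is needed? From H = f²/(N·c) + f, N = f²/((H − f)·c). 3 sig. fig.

f/2.80

Rearrange H = f²/(N·c) + f for N: N = f² / ((H − f)·c).
N = 58² / ((92500 − 58) × 0.013) = 3364 / 1202 ≈ 2.80.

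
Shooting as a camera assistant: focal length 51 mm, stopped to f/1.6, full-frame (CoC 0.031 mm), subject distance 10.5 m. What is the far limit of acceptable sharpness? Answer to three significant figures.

Hyperfocal distance H = f²/(N·c) + f = 51²/(1.6 × 0.031) + 51 = 2601/0.0496 + 51 ≈ 52490.5 mm ≈ 52.49 m.
Far limit Df = s·(H − f)/(H − s) = 10500 × (52490.5 − 51) / (52490.5 − 10500) = 10500 × 52439.5 / 41990.5 ≈ 13113 mm ≈ 13.1 m.

13.1 m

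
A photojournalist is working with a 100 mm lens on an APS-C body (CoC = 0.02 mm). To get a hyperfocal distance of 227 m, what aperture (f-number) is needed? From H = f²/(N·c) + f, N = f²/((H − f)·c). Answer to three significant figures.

Rearrange H = f²/(N·c) + f for N: N = f² / ((H − f)·c).
N = 100² / ((227000 − 100) × 0.02) = 10000 / 4538 ≈ 2.20.

f/2.20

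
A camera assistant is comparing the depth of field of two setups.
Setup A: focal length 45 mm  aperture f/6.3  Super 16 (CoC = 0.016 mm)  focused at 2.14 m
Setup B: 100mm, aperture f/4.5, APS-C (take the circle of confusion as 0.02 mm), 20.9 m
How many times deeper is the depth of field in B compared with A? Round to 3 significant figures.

Setup A: H = 45²/(6.3×0.016) + 45 ≈ 20134.3 mm; DoF = Df − Dn = 2389.15 − 1937.91 ≈ 451.24 mm.
Setup B: H = 100²/(4.5×0.02) + 100 ≈ 111211.1 mm; DoF = Df − Dn = 25713.6 − 17604.4 ≈ 8109.2 mm.
Ratio = 8109.2 / 451.24 ≈ 18.0.

18.0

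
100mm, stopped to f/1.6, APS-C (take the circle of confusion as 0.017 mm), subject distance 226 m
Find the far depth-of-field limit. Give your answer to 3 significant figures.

586 m

Hyperfocal distance H = f²/(N·c) + f = 100²/(1.6 × 0.017) + 100 = 10000/0.0272 + 100 ≈ 367747.1 mm ≈ 367.7 m.
Far limit Df = s·(H − f)/(H − s) = 226000 × (367747.1 − 100) / (367747.1 − 226000) = 226000 × 367647.1 / 141747.1 ≈ 586173 mm ≈ 586 m.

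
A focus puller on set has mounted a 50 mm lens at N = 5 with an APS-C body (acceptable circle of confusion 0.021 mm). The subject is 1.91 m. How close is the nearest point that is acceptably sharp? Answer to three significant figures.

Hyperfocal distance H = f²/(N·c) + f = 50²/(5 × 0.021) + 50 = 2500/0.105 + 50 ≈ 23859.5 mm ≈ 23.86 m.
Near limit Dn = s·(H − f)/(H + s − 2f) = 1910 × (23859.5 − 50) / (23859.5 + 1910 − 2 × 50) = 1910 × 23809.5 / 25669.5 ≈ 1771.6 mm ≈ 1.77 m.

1.77 m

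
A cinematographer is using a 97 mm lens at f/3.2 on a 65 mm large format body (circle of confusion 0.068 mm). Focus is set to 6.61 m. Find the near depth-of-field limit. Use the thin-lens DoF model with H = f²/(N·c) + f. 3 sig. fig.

Hyperfocal distance H = f²/(N·c) + f = 97²/(3.2 × 0.068) + 97 = 9409/0.2176 + 97 ≈ 43336.9 mm ≈ 43.34 m.
Near limit Dn = s·(H − f)/(H + s − 2f) = 6610 × (43336.9 − 97) / (43336.9 + 6610 − 2 × 97) = 6610 × 43239.9 / 49752.9 ≈ 5744.7 mm ≈ 5.74 m.

5.74 m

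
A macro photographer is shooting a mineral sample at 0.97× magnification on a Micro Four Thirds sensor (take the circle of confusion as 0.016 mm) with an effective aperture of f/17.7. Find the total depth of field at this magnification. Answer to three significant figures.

At magnification m, DoF ≈ 2·N_eff·c/m² = 2 × 17.7 × 0.016 / 0.97² = 0.5664 / 0.9409 ≈ 0.602 mm.

0.602 mm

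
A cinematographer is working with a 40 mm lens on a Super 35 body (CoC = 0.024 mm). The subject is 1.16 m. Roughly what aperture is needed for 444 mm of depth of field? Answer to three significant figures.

f/11

Write h = H − f = f²/(N·c). The thin-lens limits are Dn = s·h/(h + (s−f)) and Df = s·h/(h − (s−f)), so DoF = Df − Dn = 2·s·(s−f)·h / (h² − (s−f)²).
That is a quadratic in h: DoF·h² − 2·s·(s−f)·h − DoF·(s−f)² = 0 ⇒ h = (s−f)·(s + √(s² + DoF²)) / DoF = 1120 × (1160 + √(1160² + 444²)) / 444 = 1120 × (1160 + 1242.07) / 444 ≈ 6059.3 mm.
Then N = f²/(c·h) = 40² / (0.024 × 6059.3) = 1600 / 145.42 ≈ 11.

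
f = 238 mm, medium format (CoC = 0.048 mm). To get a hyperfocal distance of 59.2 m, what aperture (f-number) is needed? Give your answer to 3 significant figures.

f/20

Rearrange H = f²/(N·c) + f for N: N = f² / ((H − f)·c).
N = 238² / ((59200 − 238) × 0.048) = 56644 / 2830 ≈ 20.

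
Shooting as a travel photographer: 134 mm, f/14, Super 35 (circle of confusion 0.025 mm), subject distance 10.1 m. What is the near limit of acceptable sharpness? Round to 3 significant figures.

Hyperfocal distance H = f²/(N·c) + f = 134²/(14 × 0.025) + 134 = 17956/0.35 + 134 ≈ 51436.9 mm ≈ 51.44 m.
Near limit Dn = s·(H − f)/(H + s − 2f) = 10100 × (51436.9 − 134) / (51436.9 + 10100 − 2 × 134) = 10100 × 51302.9 / 61268.9 ≈ 8457.1 mm ≈ 8.46 m.

8.46 m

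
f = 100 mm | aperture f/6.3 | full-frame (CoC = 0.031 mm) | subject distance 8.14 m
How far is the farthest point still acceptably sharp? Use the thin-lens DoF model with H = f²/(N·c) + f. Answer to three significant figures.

Hyperfocal distance H = f²/(N·c) + f = 100²/(6.3 × 0.031) + 100 = 10000/0.1953 + 100 ≈ 51303.3 mm ≈ 51.30 m.
Far limit Df = s·(H − f)/(H − s) = 8140 × (51303.3 − 100) / (51303.3 − 8140) = 8140 × 51203.3 / 43163.3 ≈ 9656.2 mm ≈ 9.66 m.

9.66 m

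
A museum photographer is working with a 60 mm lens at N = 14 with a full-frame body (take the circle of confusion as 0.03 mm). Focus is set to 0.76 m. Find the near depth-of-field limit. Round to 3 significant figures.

0.703 m

Hyperfocal distance H = f²/(N·c) + f = 60²/(14 × 0.03) + 60 = 3600/0.42 + 60 ≈ 8631.4 mm ≈ 8.631 m.
Near limit Dn = s·(H − f)/(H + s − 2f) = 760 × (8631.4 − 60) / (8631.4 + 760 − 2 × 60) = 760 × 8571.4 / 9271.4 ≈ 702.62 mm ≈ 0.703 m.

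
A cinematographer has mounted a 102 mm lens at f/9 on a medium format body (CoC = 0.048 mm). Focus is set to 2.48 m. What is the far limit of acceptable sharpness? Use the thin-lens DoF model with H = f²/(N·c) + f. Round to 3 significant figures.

Hyperfocal distance H = f²/(N·c) + f = 102²/(9 × 0.048) + 102 = 10404/0.432 + 102 ≈ 24185.3 mm ≈ 24.19 m.
Far limit Df = s·(H − f)/(H − s) = 2480 × (24185.3 − 102) / (24185.3 − 2480) = 2480 × 24083.3 / 21705.3 ≈ 2751.7 mm ≈ 2.75 m.

2.75 m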